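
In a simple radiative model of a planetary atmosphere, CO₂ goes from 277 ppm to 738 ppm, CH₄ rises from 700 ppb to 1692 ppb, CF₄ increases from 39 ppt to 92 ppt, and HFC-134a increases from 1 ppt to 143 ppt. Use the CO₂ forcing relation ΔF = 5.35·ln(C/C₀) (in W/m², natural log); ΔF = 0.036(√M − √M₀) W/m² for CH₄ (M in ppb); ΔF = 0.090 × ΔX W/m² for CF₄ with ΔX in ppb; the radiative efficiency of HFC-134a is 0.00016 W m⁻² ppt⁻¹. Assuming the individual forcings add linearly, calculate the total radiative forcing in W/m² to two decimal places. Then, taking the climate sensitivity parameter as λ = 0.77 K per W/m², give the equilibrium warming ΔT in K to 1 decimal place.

CO₂: 5.35 × ln(738/277) = 5.35 × ln(2.66426) = 5.35 × 0.97993 = 5.2426 W/m².
CH₄: 0.036 × (√1692 − √700) = 0.036 × (41.1339 − 26.4575) = 0.036 × 14.6764 = 0.5284 W/m².
CF₄: Δ = 92 − 39 = 53 ppt = 0.053 ppb; ΔF = 0.090 × 0.053 = 0.0048 W/m².
HFC-134a: ΔF = 0.00016 × (143 − 1) = 0.00016 × 142 = 0.0227 W/m².
Total ΔF = 5.2426 + 0.5284 + 0.0048 + 0.0227 = 5.7985 W/m².
ΔT = λ ΔF = 0.77 × 5.80 = 4.4660 K.

ΔF = 5.80 W/m²; ΔT = 4.5 K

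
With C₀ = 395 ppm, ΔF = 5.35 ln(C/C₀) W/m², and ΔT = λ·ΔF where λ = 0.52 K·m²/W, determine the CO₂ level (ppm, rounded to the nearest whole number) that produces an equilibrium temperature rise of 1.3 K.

Required forcing: ΔF = ΔT/λ = 1.3/0.52 = 2.5000 W/m².
Then ln(C/395) = ΔF/5.35 = 2.5000/5.35 = 0.46729.
So C = 395 × e^0.46729 = 395 × 1.59566 = 630.29 ppm.

C ≈ 630 ppm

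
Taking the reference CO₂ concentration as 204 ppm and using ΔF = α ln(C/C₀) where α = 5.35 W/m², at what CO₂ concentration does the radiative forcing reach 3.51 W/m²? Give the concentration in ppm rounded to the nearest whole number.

C ≈ 393 ppm

Set 5.35 ln(C/204) = 3.51, so ln(C/204) = 3.51/5.35 = 0.65607.
Then C/204 = e^0.65607 = 1.92720, giving C = 204 × 1.92720 = 393.15 ppm.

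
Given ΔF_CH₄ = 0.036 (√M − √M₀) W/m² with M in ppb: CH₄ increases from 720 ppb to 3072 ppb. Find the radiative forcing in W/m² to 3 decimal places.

CH₄: 0.036 × (√3072 − √720) = 0.036 × (55.4256 − 26.8328) = 0.036 × 28.5928 = 1.0293 W/m².

ΔF = 1.029 W/m²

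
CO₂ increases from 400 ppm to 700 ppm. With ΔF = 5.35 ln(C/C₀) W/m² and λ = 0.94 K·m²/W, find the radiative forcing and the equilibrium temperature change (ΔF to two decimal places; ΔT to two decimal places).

CO₂: 5.35 × ln(700/400) = 5.35 × ln(1.75000) = 5.35 × 0.55962 = 2.9940 W/m².
ΔT = λ ΔF = 0.94 × 2.99 = 2.8106 K.

ΔF = 2.99 W/m²; ΔT = 2.81 K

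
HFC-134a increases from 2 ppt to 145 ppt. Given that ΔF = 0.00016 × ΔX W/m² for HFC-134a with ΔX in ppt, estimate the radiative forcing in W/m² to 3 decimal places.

ΔF = 0.023 W/m²

HFC-134a: ΔF = 0.00016 × (145 − 2) = 0.00016 × 143 = 0.0229 W/m².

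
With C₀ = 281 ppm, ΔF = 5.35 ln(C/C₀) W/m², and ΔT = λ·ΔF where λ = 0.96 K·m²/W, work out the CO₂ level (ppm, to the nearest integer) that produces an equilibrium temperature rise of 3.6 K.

C ≈ 566 ppm

Required forcing: ΔF = ΔT/λ = 3.6/0.96 = 3.7500 W/m².
Then ln(C/281) = ΔF/5.35 = 3.7500/5.35 = 0.70093.
So C = 281 × e^0.70093 = 281 × 2.01563 = 566.39 ppm.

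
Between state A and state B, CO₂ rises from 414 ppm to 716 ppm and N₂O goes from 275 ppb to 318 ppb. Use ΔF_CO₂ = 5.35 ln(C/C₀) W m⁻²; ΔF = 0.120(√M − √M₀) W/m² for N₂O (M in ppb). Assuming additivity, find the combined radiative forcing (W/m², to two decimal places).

ΔF = 3.08 W/m²

CO₂: 5.35 × ln(716/414) = 5.35 × ln(1.72947) = 5.35 × 0.54782 = 2.9308 W/m².
N₂O: 0.120 × (√318 − √275) = 0.120 × (17.8326 − 16.5831) = 0.120 × 1.2495 = 0.1499 W/m².
Total ΔF = 2.9308 + 0.1499 = 3.0807 W/m².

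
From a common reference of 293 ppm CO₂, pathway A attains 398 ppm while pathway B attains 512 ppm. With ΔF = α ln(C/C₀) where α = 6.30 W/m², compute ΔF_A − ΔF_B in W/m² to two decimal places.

ΔF_A = 6.30 ln(398/293) = 6.30 × 0.30628 = 1.9296 W/m².
ΔF_B = 6.30 ln(512/293) = 6.30 × 0.55815 = 3.5163 W/m².
Difference: 1.9296 − 3.5163 = -1.5867 W/m².

ΔF_A − ΔF_B = -1.59 W/m²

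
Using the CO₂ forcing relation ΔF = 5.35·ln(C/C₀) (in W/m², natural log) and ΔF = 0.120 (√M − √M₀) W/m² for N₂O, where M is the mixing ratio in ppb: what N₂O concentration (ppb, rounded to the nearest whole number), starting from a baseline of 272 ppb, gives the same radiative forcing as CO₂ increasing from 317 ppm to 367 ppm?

M ≈ 530 ppb

CO₂ forcing: 5.35 × ln(367/317) = 5.35 × 0.146460 = 0.78356 W/m².
Set 0.120(√M − √272) = 0.78356: √M = 0.78356/0.120 + √272 = 6.5297 + 16.4924 = 23.0221.
M = (23.0221)² = 530.02 ppb.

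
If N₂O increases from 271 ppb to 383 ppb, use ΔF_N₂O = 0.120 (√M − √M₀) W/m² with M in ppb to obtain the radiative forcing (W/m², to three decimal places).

N₂O: 0.120 × (√383 − √271) = 0.120 × (19.5704 − 16.4621) = 0.120 × 3.1083 = 0.3730 W/m².

ΔF = 0.373 W/m²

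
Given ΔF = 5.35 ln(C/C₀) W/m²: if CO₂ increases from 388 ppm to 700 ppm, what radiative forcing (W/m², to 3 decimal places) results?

ΔF = 3.157 W/m²

CO₂: 5.35 × ln(700/388) = 5.35 × ln(1.80412) = 5.35 × 0.59007 = 3.1569 W/m².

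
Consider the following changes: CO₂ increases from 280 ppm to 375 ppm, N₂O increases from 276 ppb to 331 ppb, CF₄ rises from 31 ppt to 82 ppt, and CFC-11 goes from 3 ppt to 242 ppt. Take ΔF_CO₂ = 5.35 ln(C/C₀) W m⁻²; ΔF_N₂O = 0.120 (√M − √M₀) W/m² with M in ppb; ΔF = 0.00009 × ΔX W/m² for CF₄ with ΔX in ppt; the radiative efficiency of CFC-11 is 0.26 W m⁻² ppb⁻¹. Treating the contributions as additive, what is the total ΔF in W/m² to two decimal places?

ΔF = 1.82 W/m²

CO₂: 5.35 × ln(375/280) = 5.35 × ln(1.33929) = 5.35 × 0.29214 = 1.5629 W/m².
N₂O: 0.120 × (√331 − √276) = 0.120 × (18.1934 − 16.6132) = 0.120 × 1.5802 = 0.1896 W/m².
CF₄: ΔF = 0.00009 × (82 − 31) = 0.00009 × 51 = 0.0046 W/m².
CFC-11: Δ = 242 − 3 = 239 ppt = 0.239 ppb; ΔF = 0.26 × 0.239 = 0.0621 W/m².
Total ΔF = 1.5629 + 0.1896 + 0.0046 + 0.0621 = 1.8192 W/m².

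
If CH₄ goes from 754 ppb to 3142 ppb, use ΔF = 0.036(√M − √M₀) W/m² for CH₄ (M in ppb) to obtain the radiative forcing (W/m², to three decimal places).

CH₄: 0.036 × (√3142 − √754) = 0.036 × (56.0535 − 27.4591) = 0.036 × 28.5944 = 1.0294 W/m².

ΔF = 1.029 W/m²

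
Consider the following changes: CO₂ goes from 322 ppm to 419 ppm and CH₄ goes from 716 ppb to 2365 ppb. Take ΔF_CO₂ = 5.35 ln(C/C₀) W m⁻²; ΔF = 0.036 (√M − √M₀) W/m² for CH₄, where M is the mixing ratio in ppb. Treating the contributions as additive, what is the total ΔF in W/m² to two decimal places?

ΔF = 2.20 W/m²

CO₂: 5.35 × ln(419/322) = 5.35 × ln(1.30124) = 5.35 × 0.26332 = 1.4088 W/m².
CH₄: 0.036 × (√2365 − √716) = 0.036 × (48.6313 − 26.7582) = 0.036 × 21.8731 = 0.7874 W/m².
Total ΔF = 1.4088 + 0.7874 = 2.1962 W/m².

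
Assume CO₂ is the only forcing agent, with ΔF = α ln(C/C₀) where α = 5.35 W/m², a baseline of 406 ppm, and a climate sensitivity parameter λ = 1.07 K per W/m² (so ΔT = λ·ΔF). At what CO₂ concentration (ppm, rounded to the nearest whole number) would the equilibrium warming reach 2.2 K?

C ≈ 596 ppm

Required forcing: ΔF = ΔT/λ = 2.2/1.07 = 2.0561 W/m².
Then ln(C/406) = ΔF/5.35 = 2.0561/5.35 = 0.38432.
So C = 406 × e^0.38432 = 406 × 1.46862 = 596.26 ppm.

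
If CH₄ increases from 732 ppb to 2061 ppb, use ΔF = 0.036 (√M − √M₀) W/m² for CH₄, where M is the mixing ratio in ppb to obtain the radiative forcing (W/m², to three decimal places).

CH₄: 0.036 × (√2061 − √732) = 0.036 × (45.3982 − 27.0555) = 0.036 × 18.3427 = 0.6603 W/m².

ΔF = 0.660 W/m²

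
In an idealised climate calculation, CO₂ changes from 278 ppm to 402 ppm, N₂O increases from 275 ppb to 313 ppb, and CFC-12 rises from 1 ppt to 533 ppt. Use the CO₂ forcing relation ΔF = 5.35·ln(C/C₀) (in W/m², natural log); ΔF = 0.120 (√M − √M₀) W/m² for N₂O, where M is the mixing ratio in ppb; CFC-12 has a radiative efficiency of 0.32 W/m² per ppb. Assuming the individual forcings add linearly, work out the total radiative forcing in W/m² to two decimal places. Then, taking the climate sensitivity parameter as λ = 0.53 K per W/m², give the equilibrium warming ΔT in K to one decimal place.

CO₂: 5.35 × ln(402/278) = 5.35 × ln(1.44604) = 5.35 × 0.36883 = 1.9732 W/m².
N₂O: 0.120 × (√313 − √275) = 0.120 × (17.6918 − 16.5831) = 0.120 × 1.1087 = 0.1330 W/m².
CFC-12: Δ = 533 − 1 = 532 ppt = 0.532 ppb; ΔF = 0.32 × 0.532 = 0.1702 W/m².
Total ΔF = 1.9732 + 0.1330 + 0.1702 = 2.2764 W/m².
ΔT = λ ΔF = 0.53 × 2.28 = 1.2084 K.

ΔF = 2.28 W/m²; ΔT = 1.2 K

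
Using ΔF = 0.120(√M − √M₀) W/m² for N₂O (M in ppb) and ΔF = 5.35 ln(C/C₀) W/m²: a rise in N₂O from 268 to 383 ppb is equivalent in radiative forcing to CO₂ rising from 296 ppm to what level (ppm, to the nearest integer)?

C ≈ 318 ppm

N₂O forcing: 0.120 × (√383 − √268) = 0.120 × (19.5704 − 16.3707) = 0.120 × 3.1997 = 0.38396 W/m².
Set 5.35 ln(C/296) = 0.38396: ln(C/296) = 0.38396/5.35 = 0.07177, so C = 296 × e^0.07177 = 296 × 1.07441 = 318.03 ppm.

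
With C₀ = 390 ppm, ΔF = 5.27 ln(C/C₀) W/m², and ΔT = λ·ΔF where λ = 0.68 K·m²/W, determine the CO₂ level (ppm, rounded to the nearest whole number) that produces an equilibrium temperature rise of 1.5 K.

C ≈ 593 ppm

Required forcing: ΔF = ΔT/λ = 1.5/0.68 = 2.2059 W/m².
Then ln(C/390) = ΔF/5.27 = 2.2059/5.27 = 0.41858.
So C = 390 × e^0.41858 = 390 × 1.51980 = 592.72 ppm.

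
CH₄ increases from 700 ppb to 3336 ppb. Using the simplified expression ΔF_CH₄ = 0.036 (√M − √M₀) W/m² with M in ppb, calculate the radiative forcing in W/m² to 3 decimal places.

ΔF = 1.127 W/m²

CH₄: 0.036 × (√3336 − √700) = 0.036 × (57.7581 − 26.4575) = 0.036 × 31.3006 = 1.1268 W/m².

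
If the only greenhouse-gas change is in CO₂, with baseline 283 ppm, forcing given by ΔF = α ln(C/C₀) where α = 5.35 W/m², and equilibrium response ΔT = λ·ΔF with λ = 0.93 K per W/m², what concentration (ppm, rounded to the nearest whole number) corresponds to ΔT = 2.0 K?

C ≈ 423 ppm

Required forcing: ΔF = ΔT/λ = 2.0/0.93 = 2.1505 W/m².
Then ln(C/283) = ΔF/5.35 = 2.1505/5.35 = 0.40196.
So C = 283 × e^0.40196 = 283 × 1.49475 = 423.01 ppm.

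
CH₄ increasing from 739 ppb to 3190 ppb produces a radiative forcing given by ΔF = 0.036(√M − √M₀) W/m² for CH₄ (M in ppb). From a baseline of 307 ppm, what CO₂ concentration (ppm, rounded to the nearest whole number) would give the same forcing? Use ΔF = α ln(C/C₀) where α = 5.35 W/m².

C ≈ 374 ppm

CH₄ forcing: 0.036 × (√3190 − √739) = 0.036 × (56.4801 − 27.1846) = 0.036 × 29.2955 = 1.05464 W/m².
Set 5.35 ln(C/307) = 1.05464: ln(C/307) = 1.05464/5.35 = 0.19713, so C = 307 × e^0.19713 = 307 × 1.21790 = 373.90 ppm.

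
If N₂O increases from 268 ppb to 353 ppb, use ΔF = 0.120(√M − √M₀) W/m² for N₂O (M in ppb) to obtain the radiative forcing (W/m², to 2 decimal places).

N₂O: 0.120 × (√353 − √268) = 0.120 × (18.7883 − 16.3707) = 0.120 × 2.4176 = 0.2901 W/m².

ΔF = 0.29 W/m²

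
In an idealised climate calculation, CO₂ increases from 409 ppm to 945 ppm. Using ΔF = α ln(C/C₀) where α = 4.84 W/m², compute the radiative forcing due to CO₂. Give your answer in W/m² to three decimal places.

CO₂: 4.84 × ln(945/409) = 4.84 × ln(2.31051) = 4.84 × 0.83747 = 4.0534 W/m².

ΔF = 4.053 W/m²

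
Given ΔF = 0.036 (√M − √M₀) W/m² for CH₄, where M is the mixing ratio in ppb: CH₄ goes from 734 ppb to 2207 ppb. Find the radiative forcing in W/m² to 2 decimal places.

CH₄: 0.036 × (√2207 − √734) = 0.036 × (46.9787 − 27.0924) = 0.036 × 19.8863 = 0.7159 W/m².

ΔF = 0.72 W/m²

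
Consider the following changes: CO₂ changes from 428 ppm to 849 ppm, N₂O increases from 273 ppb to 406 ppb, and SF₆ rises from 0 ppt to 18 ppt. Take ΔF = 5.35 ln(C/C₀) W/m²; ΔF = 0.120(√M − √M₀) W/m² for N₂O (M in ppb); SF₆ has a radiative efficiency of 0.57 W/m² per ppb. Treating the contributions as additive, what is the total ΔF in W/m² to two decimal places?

ΔF = 4.11 W/m²

CO₂: 5.35 × ln(849/428) = 5.35 × ln(1.98364) = 5.35 × 0.68493 = 3.6644 W/m².
N₂O: 0.120 × (√406 − √273) = 0.120 × (20.1494 − 16.5227) = 0.120 × 3.6267 = 0.4352 W/m².
SF₆: Δ = 18 − 0 = 18 ppt = 0.018 ppb; ΔF = 0.57 × 0.018 = 0.0103 W/m².
Total ΔF = 3.6644 + 0.4352 + 0.0103 = 4.1099 W/m².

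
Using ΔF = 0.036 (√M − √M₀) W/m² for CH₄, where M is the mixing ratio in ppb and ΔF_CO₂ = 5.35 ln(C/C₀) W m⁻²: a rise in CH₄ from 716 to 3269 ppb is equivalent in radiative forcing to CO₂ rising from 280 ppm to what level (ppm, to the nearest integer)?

CH₄ forcing: 0.036 × (√3269 − √716) = 0.036 × (57.1752 − 26.7582) = 0.036 × 30.4170 = 1.09501 W/m².
Set 5.35 ln(C/280) = 1.09501: ln(C/280) = 1.09501/5.35 = 0.20467, so C = 280 × e^0.20467 = 280 × 1.22712 = 343.59 ppm.

C ≈ 344 ppm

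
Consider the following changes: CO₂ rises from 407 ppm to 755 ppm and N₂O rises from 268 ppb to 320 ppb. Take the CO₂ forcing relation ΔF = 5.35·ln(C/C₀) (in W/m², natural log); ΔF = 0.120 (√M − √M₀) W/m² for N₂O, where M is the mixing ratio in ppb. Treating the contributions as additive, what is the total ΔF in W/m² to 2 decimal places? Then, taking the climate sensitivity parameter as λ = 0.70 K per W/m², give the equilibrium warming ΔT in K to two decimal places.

CO₂: 5.35 × ln(755/407) = 5.35 × ln(1.85504) = 5.35 × 0.61791 = 3.3058 W/m².
N₂O: 0.120 × (√320 − √268) = 0.120 × (17.8885 − 16.3707) = 0.120 × 1.5178 = 0.1821 W/m².
Total ΔF = 3.3058 + 0.1821 = 3.4879 W/m².
ΔT = λ ΔF = 0.70 × 3.49 = 2.4430 K.

ΔF = 3.49 W/m²; ΔT = 2.44 K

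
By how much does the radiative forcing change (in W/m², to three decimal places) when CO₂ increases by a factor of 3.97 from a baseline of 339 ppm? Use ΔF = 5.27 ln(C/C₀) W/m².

Because the forcing depends only on the ratio C/C₀, the initial concentration does not enter.
ΔF = 5.27 × ln(3.97) = 5.27 × 1.37877 = 7.2661 W/m².

ΔF = 7.266 W/m²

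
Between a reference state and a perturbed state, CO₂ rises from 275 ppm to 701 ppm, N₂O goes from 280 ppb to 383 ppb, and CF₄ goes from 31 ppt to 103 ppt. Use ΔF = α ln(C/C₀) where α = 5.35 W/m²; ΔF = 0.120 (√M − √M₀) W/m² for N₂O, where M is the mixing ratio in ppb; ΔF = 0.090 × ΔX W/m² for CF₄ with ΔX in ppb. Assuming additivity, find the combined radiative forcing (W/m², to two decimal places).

ΔF = 5.35 W/m²

CO₂: 5.35 × ln(701/275) = 5.35 × ln(2.54909) = 5.35 × 0.93574 = 5.0062 W/m².
N₂O: 0.120 × (√383 − √280) = 0.120 × (19.5704 − 16.7332) = 0.120 × 2.8372 = 0.3405 W/m².
CF₄: Δ = 103 − 31 = 72 ppt = 0.072 ppb; ΔF = 0.090 × 0.072 = 0.0065 W/m².
Total ΔF = 5.0062 + 0.3405 + 0.0065 = 5.3532 W/m².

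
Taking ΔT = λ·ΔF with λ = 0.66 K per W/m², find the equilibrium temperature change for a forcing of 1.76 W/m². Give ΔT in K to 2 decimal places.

ΔT = λ ΔF = 0.66 × 1.76 = 1.1616 K.

ΔT = 1.16 K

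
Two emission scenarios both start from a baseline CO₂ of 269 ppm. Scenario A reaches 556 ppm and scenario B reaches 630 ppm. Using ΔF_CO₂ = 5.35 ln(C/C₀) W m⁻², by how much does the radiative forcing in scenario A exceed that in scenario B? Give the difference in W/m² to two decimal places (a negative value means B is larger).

ΔF_A − ΔF_B = -0.67 W/m²

ΔF_A = 5.35 ln(556/269) = 5.35 × 0.72606 = 3.8844 W/m².
ΔF_B = 5.35 ln(630/269) = 5.35 × 0.85101 = 4.5529 W/m².
Difference: 3.8844 − 4.5529 = -0.6685 W/m².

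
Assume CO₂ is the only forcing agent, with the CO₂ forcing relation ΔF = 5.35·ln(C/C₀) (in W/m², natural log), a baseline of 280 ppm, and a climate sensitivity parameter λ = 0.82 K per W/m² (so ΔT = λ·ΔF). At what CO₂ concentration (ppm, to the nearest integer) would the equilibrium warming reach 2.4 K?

C ≈ 484 ppm

Required forcing: ΔF = ΔT/λ = 2.4/0.82 = 2.9268 W/m².
Then ln(C/280) = ΔF/5.35 = 2.9268/5.35 = 0.54707.
So C = 280 × e^0.54707 = 280 × 1.72818 = 483.89 ppm.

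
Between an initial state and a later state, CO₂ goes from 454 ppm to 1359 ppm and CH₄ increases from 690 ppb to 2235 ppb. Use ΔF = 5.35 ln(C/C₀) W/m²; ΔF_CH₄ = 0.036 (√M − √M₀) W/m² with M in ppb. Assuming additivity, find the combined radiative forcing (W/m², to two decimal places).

CO₂: 5.35 × ln(1359/454) = 5.35 × ln(2.99339) = 5.35 × 1.09641 = 5.8658 W/m².
CH₄: 0.036 × (√2235 − √690) = 0.036 × (47.2758 − 26.2679) = 0.036 × 21.0079 = 0.7563 W/m².
Total ΔF = 5.8658 + 0.7563 = 6.6221 W/m².

ΔF = 6.62 W/m²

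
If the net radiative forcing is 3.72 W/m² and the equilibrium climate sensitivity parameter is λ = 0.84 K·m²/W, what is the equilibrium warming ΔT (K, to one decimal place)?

ΔT = 3.1 K

ΔT = λ ΔF = 0.84 × 3.72 = 3.1248 K.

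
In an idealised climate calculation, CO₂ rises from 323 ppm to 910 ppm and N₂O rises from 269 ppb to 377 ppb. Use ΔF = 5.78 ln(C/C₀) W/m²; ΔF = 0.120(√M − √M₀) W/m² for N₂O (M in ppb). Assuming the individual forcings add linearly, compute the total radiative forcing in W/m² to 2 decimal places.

CO₂: 5.78 × ln(910/323) = 5.78 × ln(2.81734) = 5.78 × 1.03579 = 5.9869 W/m².
N₂O: 0.120 × (√377 − √269) = 0.120 × (19.4165 − 16.4012) = 0.120 × 3.0153 = 0.3618 W/m².
Total ΔF = 5.9869 + 0.3618 = 6.3487 W/m².

ΔF = 6.35 W/m²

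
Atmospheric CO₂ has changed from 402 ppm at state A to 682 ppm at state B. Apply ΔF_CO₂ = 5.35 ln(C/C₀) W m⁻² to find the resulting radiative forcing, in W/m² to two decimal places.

ΔF = 2.83 W/m²

CO₂: 5.35 × ln(682/402) = 5.35 × ln(1.69652) = 5.35 × 0.52858 = 2.8279 W/m².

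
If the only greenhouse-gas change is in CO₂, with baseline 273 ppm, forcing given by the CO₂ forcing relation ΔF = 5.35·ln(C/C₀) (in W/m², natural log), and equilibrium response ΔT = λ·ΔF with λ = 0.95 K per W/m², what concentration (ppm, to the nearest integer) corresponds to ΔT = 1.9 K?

Required forcing: ΔF = ΔT/λ = 1.9/0.95 = 2.0000 W/m².
Then ln(C/273) = ΔF/5.35 = 2.0000/5.35 = 0.37383.
So C = 273 × e^0.37383 = 273 × 1.45329 = 396.75 ppm.

C ≈ 397 ppm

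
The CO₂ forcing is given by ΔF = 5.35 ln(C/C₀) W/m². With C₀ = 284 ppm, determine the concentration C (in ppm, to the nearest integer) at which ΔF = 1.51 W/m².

C ≈ 377 ppm

Set 5.35 ln(C/284) = 1.51, so ln(C/284) = 1.51/5.35 = 0.28224.
Then C/284 = e^0.28224 = 1.32610, giving C = 284 × 1.32610 = 376.61 ppm.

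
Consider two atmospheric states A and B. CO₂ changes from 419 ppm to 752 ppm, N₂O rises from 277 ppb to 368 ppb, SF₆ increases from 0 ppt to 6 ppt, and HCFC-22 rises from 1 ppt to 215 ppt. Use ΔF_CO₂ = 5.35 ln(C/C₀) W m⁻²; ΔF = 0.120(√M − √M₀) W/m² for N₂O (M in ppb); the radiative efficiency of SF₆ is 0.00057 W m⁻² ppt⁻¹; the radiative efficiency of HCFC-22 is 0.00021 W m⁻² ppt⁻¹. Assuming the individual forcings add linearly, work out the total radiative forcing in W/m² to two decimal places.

ΔF = 3.48 W/m²

CO₂: 5.35 × ln(752/419) = 5.35 × ln(1.79475) = 5.35 × 0.58487 = 3.1291 W/m².
N₂O: 0.120 × (√368 − √277) = 0.120 × (19.1833 − 16.6433) = 0.120 × 2.5400 = 0.3048 W/m².
SF₆: ΔF = 0.00057 × (6 − 0) = 0.00057 × 6 = 0.0034 W/m².
HCFC-22: ΔF = 0.00021 × (215 − 1) = 0.00021 × 214 = 0.0449 W/m².
Total ΔF = 3.1291 + 0.3048 + 0.0034 + 0.0449 = 3.4822 W/m².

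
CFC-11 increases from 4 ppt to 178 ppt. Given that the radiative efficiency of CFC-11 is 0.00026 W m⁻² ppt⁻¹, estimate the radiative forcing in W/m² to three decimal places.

ΔF = 0.045 W/m²

CFC-11: ΔF = 0.00026 × (178 − 4) = 0.00026 × 174 = 0.0452 W/m².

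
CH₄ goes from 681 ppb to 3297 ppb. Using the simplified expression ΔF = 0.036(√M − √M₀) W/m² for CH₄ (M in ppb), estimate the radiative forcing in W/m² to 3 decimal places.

CH₄: 0.036 × (√3297 − √681) = 0.036 × (57.4195 − 26.0960) = 0.036 × 31.3235 = 1.1276 W/m².

ΔF = 1.128 W/m²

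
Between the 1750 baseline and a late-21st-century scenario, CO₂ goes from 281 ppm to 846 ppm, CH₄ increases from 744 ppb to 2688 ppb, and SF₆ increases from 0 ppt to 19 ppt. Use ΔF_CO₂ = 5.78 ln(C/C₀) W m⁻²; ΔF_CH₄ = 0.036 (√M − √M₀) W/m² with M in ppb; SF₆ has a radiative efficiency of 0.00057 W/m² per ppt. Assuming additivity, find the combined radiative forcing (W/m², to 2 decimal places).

ΔF = 7.27 W/m²

CO₂: 5.78 × ln(846/281) = 5.78 × ln(3.01068) = 5.78 × 1.10217 = 6.3705 W/m².
CH₄: 0.036 × (√2688 − √744) = 0.036 × (51.8459 − 27.2764) = 0.036 × 24.5695 = 0.8845 W/m².
SF₆: ΔF = 0.00057 × (19 − 0) = 0.00057 × 19 = 0.0108 W/m².
Total ΔF = 6.3705 + 0.8845 + 0.0108 = 7.2658 W/m².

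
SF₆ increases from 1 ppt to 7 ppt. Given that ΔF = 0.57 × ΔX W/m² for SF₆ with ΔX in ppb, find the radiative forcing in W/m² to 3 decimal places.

SF₆: Δ = 7 − 1 = 6 ppt = 0.006 ppb; ΔF = 0.57 × 0.006 = 0.0034 W/m².

ΔF = 0.003 W/m²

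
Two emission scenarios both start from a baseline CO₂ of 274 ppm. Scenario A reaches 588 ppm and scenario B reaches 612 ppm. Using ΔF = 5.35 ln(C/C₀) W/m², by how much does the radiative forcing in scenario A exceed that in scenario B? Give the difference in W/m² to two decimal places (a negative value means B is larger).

ΔF_A = 5.35 ln(588/274) = 5.35 × 0.76360 = 4.0853 W/m².
ΔF_B = 5.35 ln(612/274) = 5.35 × 0.80360 = 4.2993 W/m².
Difference: 4.0853 − 4.2993 = -0.2140 W/m².

ΔF_A − ΔF_B = -0.21 W/m²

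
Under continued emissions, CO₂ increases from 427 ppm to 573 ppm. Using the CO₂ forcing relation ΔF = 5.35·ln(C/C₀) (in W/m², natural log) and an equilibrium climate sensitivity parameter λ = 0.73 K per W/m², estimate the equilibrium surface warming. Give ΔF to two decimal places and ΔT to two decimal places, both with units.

ΔF = 1.57 W/m²; ΔT = 1.15 K

CO₂: 5.35 × ln(573/427) = 5.35 × ln(1.34192) = 5.35 × 0.29410 = 1.5734 W/m².
ΔT = λ ΔF = 0.73 × 1.57 = 1.1461 K.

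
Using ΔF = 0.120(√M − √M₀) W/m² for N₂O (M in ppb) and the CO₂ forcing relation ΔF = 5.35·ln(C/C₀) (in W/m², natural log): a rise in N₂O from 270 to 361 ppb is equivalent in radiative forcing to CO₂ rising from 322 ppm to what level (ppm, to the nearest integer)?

N₂O forcing: 0.120 × (√361 − √270) = 0.120 × (19.0000 − 16.4317) = 0.120 × 2.5683 = 0.30820 W/m².
Set 5.35 ln(C/322) = 0.30820: ln(C/322) = 0.30820/5.35 = 0.05761, so C = 322 × e^0.05761 = 322 × 1.05930 = 341.09 ppm.

C ≈ 341 ppm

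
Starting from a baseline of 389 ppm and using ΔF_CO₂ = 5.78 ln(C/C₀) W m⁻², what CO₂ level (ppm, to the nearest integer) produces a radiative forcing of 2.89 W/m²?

Set 5.78 ln(C/389) = 2.89, so ln(C/389) = 2.89/5.78 = 0.50000.
Then C/389 = e^0.50000 = 1.64872, giving C = 389 × 1.64872 = 641.35 ppm.

C ≈ 641 ppm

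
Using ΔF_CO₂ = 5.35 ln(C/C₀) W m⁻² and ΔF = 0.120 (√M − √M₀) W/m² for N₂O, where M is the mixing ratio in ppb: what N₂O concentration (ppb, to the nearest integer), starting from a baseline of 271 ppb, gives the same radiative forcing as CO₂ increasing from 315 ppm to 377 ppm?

M ≈ 599 ppb

CO₂ forcing: 5.35 × ln(377/315) = 5.35 × 0.179673 = 0.96125 W/m².
Set 0.120(√M − √271) = 0.96125: √M = 0.96125/0.120 + √271 = 8.0104 + 16.4621 = 24.4725.
M = (24.4725)² = 598.90 ppb.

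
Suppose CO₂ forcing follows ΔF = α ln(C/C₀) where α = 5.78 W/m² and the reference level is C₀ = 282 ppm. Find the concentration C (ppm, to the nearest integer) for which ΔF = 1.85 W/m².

Set 5.78 ln(C/282) = 1.85, so ln(C/282) = 1.85/5.78 = 0.32007.
Then C/282 = e^0.32007 = 1.37722, giving C = 282 × 1.37722 = 388.38 ppm.

C ≈ 388 ppm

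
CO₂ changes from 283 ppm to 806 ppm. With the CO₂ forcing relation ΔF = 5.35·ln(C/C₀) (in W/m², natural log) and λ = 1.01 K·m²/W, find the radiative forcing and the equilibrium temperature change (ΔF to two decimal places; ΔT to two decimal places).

ΔF = 5.60 W/m²; ΔT = 5.66 K

CO₂: 5.35 × ln(806/283) = 5.35 × ln(2.84806) = 5.35 × 1.04664 = 5.5995 W/m².
ΔT = λ ΔF = 1.01 × 5.60 = 5.6560 K.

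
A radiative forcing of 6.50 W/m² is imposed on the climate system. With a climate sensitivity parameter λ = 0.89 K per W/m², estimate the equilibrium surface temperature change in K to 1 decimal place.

ΔT = 5.8 K

ΔT = λ ΔF = 0.89 × 6.50 = 5.7850 K.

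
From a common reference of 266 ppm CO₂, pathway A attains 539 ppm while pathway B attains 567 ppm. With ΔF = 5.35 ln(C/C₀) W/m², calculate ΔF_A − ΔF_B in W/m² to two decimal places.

ΔF_A = 5.35 ln(539/266) = 5.35 × 0.70622 = 3.7783 W/m².
ΔF_B = 5.35 ln(567/266) = 5.35 × 0.75686 = 4.0492 W/m².
Difference: 3.7783 − 4.0492 = -0.2709 W/m².

ΔF_A − ΔF_B = -0.27 W/m²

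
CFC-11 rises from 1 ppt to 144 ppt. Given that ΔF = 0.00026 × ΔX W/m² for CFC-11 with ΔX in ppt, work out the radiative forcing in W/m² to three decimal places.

ΔF = 0.037 W/m²

CFC-11: ΔF = 0.00026 × (144 − 1) = 0.00026 × 143 = 0.0372 W/m².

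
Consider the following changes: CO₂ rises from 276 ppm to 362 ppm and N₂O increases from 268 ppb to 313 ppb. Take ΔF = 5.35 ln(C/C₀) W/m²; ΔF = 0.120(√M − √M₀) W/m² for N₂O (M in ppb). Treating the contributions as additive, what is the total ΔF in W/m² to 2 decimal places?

CO₂: 5.35 × ln(362/276) = 5.35 × ln(1.31159) = 5.35 × 0.27124 = 1.4511 W/m².
N₂O: 0.120 × (√313 − √268) = 0.120 × (17.6918 − 16.3707) = 0.120 × 1.3211 = 0.1585 W/m².
Total ΔF = 1.4511 + 0.1585 = 1.6096 W/m².

ΔF = 1.61 W/m²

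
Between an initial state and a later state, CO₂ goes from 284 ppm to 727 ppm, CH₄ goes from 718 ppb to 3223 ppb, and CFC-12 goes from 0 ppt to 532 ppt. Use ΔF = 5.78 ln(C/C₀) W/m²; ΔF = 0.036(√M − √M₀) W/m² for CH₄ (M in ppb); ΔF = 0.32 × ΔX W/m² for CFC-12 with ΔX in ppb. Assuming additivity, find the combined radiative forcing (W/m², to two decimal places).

CO₂: 5.78 × ln(727/284) = 5.78 × ln(2.55986) = 5.78 × 0.93995 = 5.4329 W/m².
CH₄: 0.036 × (√3223 − √718) = 0.036 × (56.7715 − 26.7955) = 0.036 × 29.9760 = 1.0791 W/m².
CFC-12: Δ = 532 − 0 = 532 ppt = 0.532 ppb; ΔF = 0.32 × 0.532 = 0.1702 W/m².
Total ΔF = 5.4329 + 1.0791 + 0.1702 = 6.6822 W/m².

ΔF = 6.68 W/m²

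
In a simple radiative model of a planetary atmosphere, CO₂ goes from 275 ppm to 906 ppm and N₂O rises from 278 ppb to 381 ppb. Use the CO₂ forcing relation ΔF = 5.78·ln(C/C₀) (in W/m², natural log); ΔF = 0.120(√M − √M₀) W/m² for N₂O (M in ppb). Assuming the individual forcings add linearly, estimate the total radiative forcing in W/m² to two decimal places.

ΔF = 7.23 W/m²

CO₂: 5.78 × ln(906/275) = 5.78 × ln(3.29455) = 5.78 × 1.19227 = 6.8913 W/m².
N₂O: 0.120 × (√381 − √278) = 0.120 × (19.5192 − 16.6733) = 0.120 × 2.8459 = 0.3415 W/m².
Total ΔF = 6.8913 + 0.3415 = 7.2328 W/m².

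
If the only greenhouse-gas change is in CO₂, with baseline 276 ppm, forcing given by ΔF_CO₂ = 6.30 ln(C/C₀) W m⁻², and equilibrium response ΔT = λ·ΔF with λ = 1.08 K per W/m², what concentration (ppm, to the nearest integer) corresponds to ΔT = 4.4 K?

C ≈ 527 ppm

Required forcing: ΔF = ΔT/λ = 4.4/1.08 = 4.0741 W/m².
Then ln(C/276) = ΔF/6.30 = 4.0741/6.30 = 0.64668.
So C = 276 × e^0.64668 = 276 × 1.90919 = 526.94 ppm.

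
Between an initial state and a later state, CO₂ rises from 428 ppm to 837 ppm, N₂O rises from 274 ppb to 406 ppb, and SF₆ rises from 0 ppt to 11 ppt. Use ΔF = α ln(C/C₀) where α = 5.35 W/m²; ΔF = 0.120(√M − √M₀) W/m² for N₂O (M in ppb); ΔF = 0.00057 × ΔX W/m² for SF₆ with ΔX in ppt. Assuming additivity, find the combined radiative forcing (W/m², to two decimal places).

CO₂: 5.35 × ln(837/428) = 5.35 × ln(1.95561) = 5.35 × 0.67070 = 3.5882 W/m².
N₂O: 0.120 × (√406 − √274) = 0.120 × (20.1494 − 16.5529) = 0.120 × 3.5965 = 0.4316 W/m².
SF₆: ΔF = 0.00057 × (11 − 0) = 0.00057 × 11 = 0.0063 W/m².
Total ΔF = 3.5882 + 0.4316 + 0.0063 = 4.0261 W/m².

ΔF = 4.03 W/m²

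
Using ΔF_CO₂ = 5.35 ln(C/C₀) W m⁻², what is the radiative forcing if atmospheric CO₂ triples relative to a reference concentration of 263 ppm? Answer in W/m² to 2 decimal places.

ΔF = 5.35 × ln(3) = 5.35 × 1.09861 = 5.8776 W/m².

ΔF = 5.88 W/m²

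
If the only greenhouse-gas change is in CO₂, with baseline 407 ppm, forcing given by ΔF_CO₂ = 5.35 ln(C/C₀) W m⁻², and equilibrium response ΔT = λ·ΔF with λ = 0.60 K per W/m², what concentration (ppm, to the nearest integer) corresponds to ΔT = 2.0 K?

C ≈ 759 ppm

Required forcing: ΔF = ΔT/λ = 2.0/0.60 = 3.3333 W/m².
Then ln(C/407) = ΔF/5.35 = 3.3333/5.35 = 0.62305.
So C = 407 × e^0.62305 = 407 × 1.86461 = 758.90 ppm.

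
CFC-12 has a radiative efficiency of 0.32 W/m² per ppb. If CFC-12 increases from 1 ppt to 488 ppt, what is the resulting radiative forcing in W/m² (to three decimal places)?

ΔF = 0.156 W/m²

CFC-12: Δ = 488 − 1 = 487 ppt = 0.487 ppb; ΔF = 0.32 × 0.487 = 0.1558 W/m².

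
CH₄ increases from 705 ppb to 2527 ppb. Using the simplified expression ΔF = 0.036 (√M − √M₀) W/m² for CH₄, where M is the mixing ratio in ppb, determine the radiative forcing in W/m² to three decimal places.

CH₄: 0.036 × (√2527 − √705) = 0.036 × (50.2693 − 26.5518) = 0.036 × 23.7175 = 0.8538 W/m².

ΔF = 0.854 W/m²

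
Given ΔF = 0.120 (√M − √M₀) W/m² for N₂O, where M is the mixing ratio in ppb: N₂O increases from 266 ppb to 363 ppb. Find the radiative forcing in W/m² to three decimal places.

N₂O: 0.120 × (√363 − √266) = 0.120 × (19.0526 − 16.3095) = 0.120 × 2.7431 = 0.3292 W/m².

ΔF = 0.329 W/m²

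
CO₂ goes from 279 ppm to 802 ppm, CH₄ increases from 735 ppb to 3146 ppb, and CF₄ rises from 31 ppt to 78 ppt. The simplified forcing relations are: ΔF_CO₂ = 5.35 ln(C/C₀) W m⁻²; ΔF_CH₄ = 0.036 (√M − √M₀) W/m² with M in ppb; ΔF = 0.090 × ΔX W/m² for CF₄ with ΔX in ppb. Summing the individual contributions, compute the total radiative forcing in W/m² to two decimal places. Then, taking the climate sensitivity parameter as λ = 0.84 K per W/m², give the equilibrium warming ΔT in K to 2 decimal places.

ΔF = 6.70 W/m²; ΔT = 5.63 K

CO₂: 5.35 × ln(802/279) = 5.35 × ln(2.87455) = 5.35 × 1.05590 = 5.6491 W/m².
CH₄: 0.036 × (√3146 − √735) = 0.036 × (56.0892 − 27.1109) = 0.036 × 28.9783 = 1.0432 W/m².
CF₄: Δ = 78 − 31 = 47 ppt = 0.047 ppb; ΔF = 0.090 × 0.047 = 0.0042 W/m².
Total ΔF = 5.6491 + 1.0432 + 0.0042 = 6.6965 W/m².
ΔT = λ ΔF = 0.84 × 6.70 = 5.6280 K.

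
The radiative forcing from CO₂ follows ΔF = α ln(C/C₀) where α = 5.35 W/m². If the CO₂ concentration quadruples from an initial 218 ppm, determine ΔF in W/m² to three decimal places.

ΔF = 5.35 × ln(4) = 5.35 × 1.38629 = 7.4167 W/m².

ΔF = 7.417 W/m²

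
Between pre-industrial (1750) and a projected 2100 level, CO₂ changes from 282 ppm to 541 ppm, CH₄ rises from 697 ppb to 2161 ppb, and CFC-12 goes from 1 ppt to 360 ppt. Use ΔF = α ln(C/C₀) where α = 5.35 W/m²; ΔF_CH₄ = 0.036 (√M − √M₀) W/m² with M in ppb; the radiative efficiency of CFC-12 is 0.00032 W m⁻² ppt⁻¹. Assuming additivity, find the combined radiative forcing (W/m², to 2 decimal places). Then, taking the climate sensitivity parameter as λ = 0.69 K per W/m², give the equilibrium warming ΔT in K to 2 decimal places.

ΔF = 4.32 W/m²; ΔT = 2.98 K

CO₂: 5.35 × ln(541/282) = 5.35 × ln(1.91844) = 5.35 × 0.65151 = 3.4856 W/m².
CH₄: 0.036 × (√2161 − √697) = 0.036 × (46.4866 − 26.4008) = 0.036 × 20.0858 = 0.7231 W/m².
CFC-12: ΔF = 0.00032 × (360 − 1) = 0.00032 × 359 = 0.1149 W/m².
Total ΔF = 3.4856 + 0.7231 + 0.1149 = 4.3236 W/m².
ΔT = λ ΔF = 0.69 × 4.32 = 2.9808 K.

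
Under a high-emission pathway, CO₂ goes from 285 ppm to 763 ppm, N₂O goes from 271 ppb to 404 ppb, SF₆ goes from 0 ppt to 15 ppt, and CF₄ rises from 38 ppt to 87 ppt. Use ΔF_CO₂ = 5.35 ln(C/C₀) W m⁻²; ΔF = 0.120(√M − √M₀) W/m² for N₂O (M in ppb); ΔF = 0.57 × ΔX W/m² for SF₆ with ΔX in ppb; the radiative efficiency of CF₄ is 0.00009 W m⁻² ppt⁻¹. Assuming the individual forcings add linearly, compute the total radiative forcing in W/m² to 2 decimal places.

ΔF = 5.72 W/m²

CO₂: 5.35 × ln(763/285) = 5.35 × ln(2.67719) = 5.35 × 0.98477 = 5.2685 W/m².
N₂O: 0.120 × (√404 − √271) = 0.120 × (20.0998 − 16.4621) = 0.120 × 3.6377 = 0.4365 W/m².
SF₆: Δ = 15 − 0 = 15 ppt = 0.015 ppb; ΔF = 0.57 × 0.015 = 0.0086 W/m².
CF₄: ΔF = 0.00009 × (87 − 38) = 0.00009 × 49 = 0.0044 W/m².
Total ΔF = 5.2685 + 0.4365 + 0.0086 + 0.0044 = 5.7180 W/m².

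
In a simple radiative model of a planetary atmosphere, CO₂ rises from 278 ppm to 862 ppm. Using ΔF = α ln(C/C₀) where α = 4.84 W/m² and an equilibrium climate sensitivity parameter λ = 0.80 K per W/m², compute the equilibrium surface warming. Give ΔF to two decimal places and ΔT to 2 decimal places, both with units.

ΔF = 5.48 W/m²; ΔT = 4.38 K

CO₂: 4.84 × ln(862/278) = 4.84 × ln(3.10072) = 4.84 × 1.13163 = 5.4771 W/m².
ΔT = λ ΔF = 0.80 × 5.48 = 4.3840 K.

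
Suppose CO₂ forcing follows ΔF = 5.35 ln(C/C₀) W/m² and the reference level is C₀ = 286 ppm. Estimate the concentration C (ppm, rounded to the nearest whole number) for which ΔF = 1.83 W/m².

Set 5.35 ln(C/286) = 1.83, so ln(C/286) = 1.83/5.35 = 0.34206.
Then C/286 = e^0.34206 = 1.40784, giving C = 286 × 1.40784 = 402.64 ppm.

C ≈ 403 ppm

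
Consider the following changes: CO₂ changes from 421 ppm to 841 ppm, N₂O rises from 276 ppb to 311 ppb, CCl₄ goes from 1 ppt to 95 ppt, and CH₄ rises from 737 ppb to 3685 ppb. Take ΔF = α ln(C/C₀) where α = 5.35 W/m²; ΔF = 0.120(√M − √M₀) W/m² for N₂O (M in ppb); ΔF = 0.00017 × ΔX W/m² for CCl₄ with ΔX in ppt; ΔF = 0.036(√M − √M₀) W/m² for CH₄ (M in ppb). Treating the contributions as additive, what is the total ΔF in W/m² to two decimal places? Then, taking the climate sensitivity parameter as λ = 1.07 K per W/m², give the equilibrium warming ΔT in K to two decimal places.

CO₂: 5.35 × ln(841/421) = 5.35 × ln(1.99762) = 5.35 × 0.69196 = 3.7020 W/m².
N₂O: 0.120 × (√311 − √276) = 0.120 × (17.6352 − 16.6132) = 0.120 × 1.0220 = 0.1226 W/m².
CCl₄: ΔF = 0.00017 × (95 − 1) = 0.00017 × 94 = 0.0160 W/m².
CH₄: 0.036 × (√3685 − √737) = 0.036 × (60.7042 − 27.1477) = 0.036 × 33.5565 = 1.2080 W/m².
Total ΔF = 3.7020 + 0.1226 + 0.0160 + 1.2080 = 5.0486 W/m².
ΔT = λ ΔF = 1.07 × 5.05 = 5.4035 K.

ΔF = 5.05 W/m²; ΔT = 5.40 K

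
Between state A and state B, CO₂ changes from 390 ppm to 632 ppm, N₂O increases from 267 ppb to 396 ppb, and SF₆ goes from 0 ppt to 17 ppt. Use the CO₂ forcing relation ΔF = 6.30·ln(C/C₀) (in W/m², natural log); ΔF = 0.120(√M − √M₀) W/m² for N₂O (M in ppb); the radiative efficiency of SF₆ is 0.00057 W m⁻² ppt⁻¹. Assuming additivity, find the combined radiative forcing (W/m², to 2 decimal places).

ΔF = 3.48 W/m²

CO₂: 6.30 × ln(632/390) = 6.30 × ln(1.62051) = 6.30 × 0.48274 = 3.0413 W/m².
N₂O: 0.120 × (√396 − √267) = 0.120 × (19.8997 − 16.3401) = 0.120 × 3.5596 = 0.4272 W/m².
SF₆: ΔF = 0.00057 × (17 − 0) = 0.00057 × 17 = 0.0097 W/m².
Total ΔF = 3.0413 + 0.4272 + 0.0097 = 3.4782 W/m².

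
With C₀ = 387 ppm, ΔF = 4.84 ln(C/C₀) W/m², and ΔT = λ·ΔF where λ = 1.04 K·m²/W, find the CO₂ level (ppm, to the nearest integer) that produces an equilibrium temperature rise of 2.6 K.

Required forcing: ΔF = ΔT/λ = 2.6/1.04 = 2.5000 W/m².
Then ln(C/387) = ΔF/4.84 = 2.5000/4.84 = 0.51653.
So C = 387 × e^0.51653 = 387 × 1.67620 = 648.69 ppm.

C ≈ 649 ppm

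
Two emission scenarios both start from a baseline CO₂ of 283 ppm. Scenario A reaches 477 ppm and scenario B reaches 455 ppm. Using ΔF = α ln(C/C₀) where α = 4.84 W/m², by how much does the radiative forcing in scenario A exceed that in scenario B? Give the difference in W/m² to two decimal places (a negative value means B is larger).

ΔF_A = 4.84 ln(477/283) = 4.84 × 0.52207 = 2.5268 W/m².
ΔF_B = 4.84 ln(455/283) = 4.84 × 0.47485 = 2.2983 W/m².
Difference: 2.5268 − 2.2983 = 0.2285 W/m².

ΔF_A − ΔF_B = 0.23 W/m²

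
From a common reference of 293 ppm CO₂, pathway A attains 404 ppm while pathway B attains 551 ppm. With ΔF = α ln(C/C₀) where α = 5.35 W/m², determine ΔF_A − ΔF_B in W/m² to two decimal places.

ΔF_A = 5.35 ln(404/293) = 5.35 × 0.32124 = 1.7186 W/m².
ΔF_B = 5.35 ln(551/293) = 5.35 × 0.63156 = 3.3788 W/m².
Difference: 1.7186 − 3.3788 = -1.6602 W/m².

ΔF_A − ΔF_B = -1.66 W/m²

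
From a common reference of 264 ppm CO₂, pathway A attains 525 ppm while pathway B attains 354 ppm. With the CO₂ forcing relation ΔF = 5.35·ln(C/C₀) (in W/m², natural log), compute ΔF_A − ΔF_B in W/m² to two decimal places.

ΔF_A = 5.35 ln(525/264) = 5.35 × 0.68745 = 3.6779 W/m².
ΔF_B = 5.35 ln(354/264) = 5.35 × 0.29335 = 1.5694 W/m².
Difference: 3.6779 − 1.5694 = 2.1085 W/m².

ΔF_A − ΔF_B = 2.11 W/m²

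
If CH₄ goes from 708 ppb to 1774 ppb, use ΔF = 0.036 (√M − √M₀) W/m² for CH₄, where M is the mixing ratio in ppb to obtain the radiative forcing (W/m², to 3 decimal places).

CH₄: 0.036 × (√1774 − √708) = 0.036 × (42.1189 − 26.6083) = 0.036 × 15.5106 = 0.5584 W/m².

ΔF = 0.558 W/m²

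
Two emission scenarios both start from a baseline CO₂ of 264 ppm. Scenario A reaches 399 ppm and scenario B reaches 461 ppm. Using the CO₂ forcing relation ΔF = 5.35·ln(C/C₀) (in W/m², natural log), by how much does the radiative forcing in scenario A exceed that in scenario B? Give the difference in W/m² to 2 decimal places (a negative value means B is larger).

ΔF_A = 5.35 ln(399/264) = 5.35 × 0.41301 = 2.2096 W/m².
ΔF_B = 5.35 ln(461/264) = 5.35 × 0.55745 = 2.9824 W/m².
Difference: 2.2096 − 2.9824 = -0.7728 W/m².

ΔF_A − ΔF_B = -0.77 W/m²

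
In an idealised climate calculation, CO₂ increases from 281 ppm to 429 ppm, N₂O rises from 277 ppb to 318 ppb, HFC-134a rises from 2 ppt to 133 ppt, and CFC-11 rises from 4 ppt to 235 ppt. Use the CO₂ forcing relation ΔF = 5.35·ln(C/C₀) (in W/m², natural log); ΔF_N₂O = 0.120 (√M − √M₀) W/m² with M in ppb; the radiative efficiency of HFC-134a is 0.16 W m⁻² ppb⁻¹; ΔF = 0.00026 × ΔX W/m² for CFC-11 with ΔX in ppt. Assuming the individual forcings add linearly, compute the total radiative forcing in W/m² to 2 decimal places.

ΔF = 2.49 W/m²

CO₂: 5.35 × ln(429/281) = 5.35 × ln(1.52669) = 5.35 × 0.42310 = 2.2636 W/m².
N₂O: 0.120 × (√318 − √277) = 0.120 × (17.8326 − 16.6433) = 0.120 × 1.1893 = 0.1427 W/m².
HFC-134a: Δ = 133 − 2 = 131 ppt = 0.131 ppb; ΔF = 0.16 × 0.131 = 0.0210 W/m².
CFC-11: ΔF = 0.00026 × (235 − 4) = 0.00026 × 231 = 0.0601 W/m².
Total ΔF = 2.2636 + 0.1427 + 0.0210 + 0.0601 = 2.4874 W/m².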